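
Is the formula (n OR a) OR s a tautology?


Build the truth table over {a, n, s}:
a | n | s | φ
-------------
F | F | F | F
T | F | F | T
F | T | F | T
T | T | F | T
F | F | T | T
T | F | T | T
F | T | T | T
T | T | T | T
Counterexample at row 1: with a=F, n=F, s=F, the formula is F.

No, it is not a tautology.


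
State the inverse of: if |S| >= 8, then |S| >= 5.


The inverse of (P → Q) is (¬P → ¬Q). It is equivalent to the converse, not to the original.
Here P = '|S| >= 8' and Q = '|S| >= 5'.

If not (|S| >= 8), then not (|S| >= 5).


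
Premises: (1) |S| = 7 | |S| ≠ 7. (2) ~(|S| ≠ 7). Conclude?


Disjunctive syllogism: from (P ∨ Q) and ¬P, infer Q.
One disjunct, '|S| ≠ 7', is ruled out; the other must hold.

|S| = 7


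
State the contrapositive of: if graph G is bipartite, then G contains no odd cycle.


The contrapositive of (P → Q) is (¬Q → ¬P); it is logically equivalent to the original.
Here P = 'graph G is bipartite' and Q = 'G contains no odd cycle'.

If not (G contains no odd cycle), then not (graph G is bipartite).


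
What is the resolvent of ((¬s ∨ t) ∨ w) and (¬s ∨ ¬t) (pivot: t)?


The clauses contain complementary literals t and ¬t.
Resolution eliminates this pair and disjoins the remaining literals (merging duplicates).

(¬s ∨ w)


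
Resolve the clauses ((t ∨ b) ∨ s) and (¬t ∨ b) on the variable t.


The clauses contain complementary literals t and ¬t.
Resolution eliminates this pair and disjoins the remaining literals (merging duplicates).

(s ∨ b)


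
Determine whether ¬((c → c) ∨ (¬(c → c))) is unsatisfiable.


Truth table over {c}:
c | φ
-----
F | F
T | F
Every row is false.

Yes, it is a contradiction.


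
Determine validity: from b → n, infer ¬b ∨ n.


This matches the form of material implication: the conclusion follows in every model of the premises.

Valid.


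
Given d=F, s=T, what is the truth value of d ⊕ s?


Exclusive or is true when exactly one operand is true.
Substitute: d=F, s=T.
F ⊕ T evaluates to T.

T


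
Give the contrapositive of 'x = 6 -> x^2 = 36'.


The contrapositive of (P → Q) is (¬Q → ¬P); it is logically equivalent to the original.
Here P = 'x = 6' and Q = 'x^2 = 36'.

If not (x^2 = 36), then not (x = 6).


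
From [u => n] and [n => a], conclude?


Hypothetical syllogism: from (P → Q) and (Q → R), infer (P → R).
Chain the two implications through the shared middle term 'n'.

u => a


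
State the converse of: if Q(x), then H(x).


The converse of (P → Q) is (Q → P). It is not in general equivalent to the original.
Here P = 'Q(x)' and Q = 'H(x)'.

If H(x), then Q(x).


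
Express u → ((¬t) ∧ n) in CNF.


Step 1: Rewrite u → ((¬t) ∧ n) as ¬u ∨ ((¬t) ∧ n).
Step 2: Distribute ∨ over ∧.

((¬u) ∨ (¬t)) ∧ ((¬u) ∨ n)


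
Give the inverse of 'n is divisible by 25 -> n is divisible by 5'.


The inverse of (P → Q) is (¬P → ¬Q). It is equivalent to the converse, not to the original.
Here P = 'n is divisible by 25' and Q = 'n is divisible by 5'.

If not (n is divisible by 25), then not (n is divisible by 5).


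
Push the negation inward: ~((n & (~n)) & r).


De Morgan: the negation of a conjunction is the disjunction of the negations.
Distribute ~ across &, flipping it to |, and negate each literal.

((~n) | n) | (~r)


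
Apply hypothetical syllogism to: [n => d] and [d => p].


Hypothetical syllogism: from (P → Q) and (Q → R), infer (P → R).
Chain the two implications through the shared middle term 'd'.

n => p


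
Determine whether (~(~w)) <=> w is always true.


Build the truth table over {w}:
w | φ
-----
False | True
True | True
Every row evaluates to true.

Yes, it is a tautology.


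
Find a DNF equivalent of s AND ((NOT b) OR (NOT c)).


Step 1: Distribute ∧ over ∨: s ∧ ((¬b) ∨ (¬c)) = (s ∧ (¬b)) ∨ (s ∧ (¬c)).

(s AND (NOT b)) OR (s AND (NOT c))


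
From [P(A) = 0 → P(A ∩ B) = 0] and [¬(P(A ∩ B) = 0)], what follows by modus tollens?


Modus tollens: from (P → Q) and ¬Q, infer ¬P.
Q = 'P(A ∩ B) = 0' is denied; since P → Q, P must also fail.

Not (P(A) = 0).


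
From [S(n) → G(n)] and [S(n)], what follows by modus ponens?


Modus ponens: from (P → Q) and P, infer Q.
P = 'S(n)' is asserted, and P → Q holds, so Q follows.

G(n).


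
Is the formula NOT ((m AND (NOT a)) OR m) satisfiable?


Search for a satisfying assignment over {a, m}.
Try a=F, m=F: the formula evaluates to T.
A satisfying assignment exists.

Satisfiable.


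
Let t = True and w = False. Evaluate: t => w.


Implication is false only when antecedent is true and consequent is false.
Substitute: t=True, w=False.
True => False evaluates to False.

False


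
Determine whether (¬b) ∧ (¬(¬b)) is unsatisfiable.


Truth table over {b}:
b | φ
-----
F | F
T | F
Every row is false.

Yes, it is a contradiction.


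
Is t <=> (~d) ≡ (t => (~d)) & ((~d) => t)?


Compare truth tables:
d | t | φ | ψ
-------------
False | False | False | False
True | False | True | True
False | True | True | True
True | True | False | False
The columns φ and ψ agree on every row.

Yes, they are logically equivalent.


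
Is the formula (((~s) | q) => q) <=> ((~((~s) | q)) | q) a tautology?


Build the truth table over {q, s}:
q | s | φ
---------
False | False | True
True | False | True
False | True | True
True | True | True
Every row evaluates to true.

Yes, it is a tautology.


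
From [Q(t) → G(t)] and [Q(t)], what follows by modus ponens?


Modus ponens: from (P → Q) and P, infer Q.
P = 'Q(t)' is asserted, and P → Q holds, so Q follows.

G(t).


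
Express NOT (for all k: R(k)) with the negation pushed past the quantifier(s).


¬(for all x: φ) = there exists x: ¬φ, and ¬(there exists x: φ) = for all x: ¬φ.
Apply to the universal statement.

there exists k: NOT(R(k))


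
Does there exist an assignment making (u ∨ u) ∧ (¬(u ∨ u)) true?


Check all 2 assignments over {u}:
u | φ
-----
F | F
T | F
No assignment makes the formula true.

Unsatisfiable.


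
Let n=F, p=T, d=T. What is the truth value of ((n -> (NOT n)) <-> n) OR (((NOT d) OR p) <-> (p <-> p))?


Substitute n=F, p=T, d=T:
NOT n = T
n -> (NOT n) = F -> T = T
(n -> (NOT n)) <-> n = T <-> F = F
NOT d = F
(NOT d) OR p = F OR T = T
p <-> p = T <-> T = T
((NOT d) OR p) <-> (p <-> p) = T <-> T = T
((n -> (NOT n)) <-> n) OR (((NOT d) OR p) <-> (p <-> p)) = F OR T = T

T


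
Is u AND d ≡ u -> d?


Compare truth tables:
d | u | φ | ψ
-------------
F | F | F | T
T | F | F | T
F | T | F | F
T | T | T | T
They differ at row 1 (d=F, u=F): φ=F but ψ=T.

No, they are not logically equivalent.


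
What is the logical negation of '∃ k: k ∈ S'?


¬(∀ x: φ) = ∃ x: ¬φ, and ¬(∃ x: φ) = ∀ x: ¬φ.
Apply to the existential statement.

∀ k: ¬(k ∈ S)


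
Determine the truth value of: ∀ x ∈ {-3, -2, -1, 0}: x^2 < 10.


Evaluate the predicate on each element: -3:T, -2:T, -1:T, 0:T.
Every element satisfies the predicate.

T


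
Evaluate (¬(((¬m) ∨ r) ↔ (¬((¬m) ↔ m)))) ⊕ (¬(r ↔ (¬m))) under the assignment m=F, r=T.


Substitute m=F, r=T:
… (earlier sub-steps elided)
(¬m) ∨ r = T ∨ T = T
¬m = T
(¬m) ↔ m = T ↔ F = F
¬((¬m) ↔ m) = T
((¬m) ∨ r) ↔ (¬((¬m) ↔ m)) = T ↔ T = T
¬(((¬m) ∨ r) ↔ (¬((¬m) ↔ m))) = F
¬m = T
r ↔ (¬m) = T ↔ T = T
¬(r ↔ (¬m)) = F
(¬(((¬m) ∨ r) ↔ (¬((¬m) ↔ m)))) ⊕ (¬(r ↔ (¬m))) = F ⊕ F = F

F


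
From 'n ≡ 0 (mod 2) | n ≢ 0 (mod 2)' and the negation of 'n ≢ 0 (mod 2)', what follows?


Disjunctive syllogism: from (P ∨ Q) and ¬P, infer Q.
One disjunct, 'n ≢ 0 (mod 2)', is ruled out; the other must hold.

n ≡ 0 (mod 2)


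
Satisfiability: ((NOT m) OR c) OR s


Search for a satisfying assignment over {c, m, s}.
Try c=F, m=F, s=F: the formula evaluates to T.
A satisfying assignment exists.

Satisfiable.


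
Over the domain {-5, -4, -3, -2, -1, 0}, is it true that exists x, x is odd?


Evaluate the predicate on each element: -5:True, -4:False, -3:True, -2:False, -1:True, 0:False.
Witness x = -5 satisfies the predicate.

True


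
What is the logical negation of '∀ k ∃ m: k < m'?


Negation flips each quantifier (∀↔∃) and negates the inner predicate.
¬(∀ k ∃ m: φ) = ∃ k ∀ m: ¬φ.

∃ k ∀ m: ¬(k < m)


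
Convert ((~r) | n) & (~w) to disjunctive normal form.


Step 1: Distribute ∧ over ∨: ((¬r) ∨ n) ∧ (¬w) = ((¬r) ∧ (¬w)) ∨ (n ∧ (¬w)).

((~r) & (~w)) | (n & (~w))


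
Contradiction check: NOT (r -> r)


Truth table over {r}:
r | φ
-----
F | F
T | F
Every row is false.

Yes, it is a contradiction.


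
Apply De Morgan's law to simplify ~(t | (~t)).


De Morgan: the negation of a disjunction is the conjunction of the negations.
Distribute ~ across |, flipping it to &, and negate each literal.

(~t) & t


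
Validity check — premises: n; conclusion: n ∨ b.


This matches the form of disjunction introduction: the conclusion follows in every model of the premises.

Valid.


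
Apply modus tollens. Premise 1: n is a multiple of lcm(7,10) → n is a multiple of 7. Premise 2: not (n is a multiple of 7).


Modus tollens: from (P → Q) and ¬Q, infer ¬P.
Q = 'n is a multiple of 7' is denied; since P → Q, P must also fail.

Not (n is a multiple of lcm(7,10)).


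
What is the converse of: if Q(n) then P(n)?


The converse of (P → Q) is (Q → P). It is not in general equivalent to the original.
Here P = 'Q(n)' and Q = 'P(n)'.

If P(n), then Q(n).


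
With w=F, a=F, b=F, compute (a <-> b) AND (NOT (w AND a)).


Substitute w=F, a=F, b=F:
a <-> b = F <-> F = T
w AND a = F AND F = F
NOT (w AND a) = T
(a <-> b) AND (NOT (w AND a)) = T AND T = T

T


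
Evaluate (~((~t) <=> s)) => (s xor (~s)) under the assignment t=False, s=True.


Substitute t=False, s=True:
~t = True
(~t) <=> s = True <=> True = True
~((~t) <=> s) = False
~s = False
s xor (~s) = True xor False = True
(~((~t) <=> s)) => (s xor (~s)) = False => True = True

True


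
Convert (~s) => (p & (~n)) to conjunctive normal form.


Step 1: Rewrite (¬s) → (p ∧ (¬n)) as ¬(¬s) ∨ (p ∧ (¬n)).
Step 2: Distribute ∨ over ∧.
Step 3: Eliminate any double negations (¬¬X = X).

(s | p) & (s | (~n))


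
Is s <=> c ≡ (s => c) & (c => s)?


Compare truth tables:
c | s | φ | ψ
-------------
False | False | True | True
True | False | False | False
False | True | False | False
True | True | True | True
The columns φ and ψ agree on every row.

Yes, they are logically equivalent.


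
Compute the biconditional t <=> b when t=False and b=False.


Biconditional is true when both operands have the same truth value.
Substitute: t=False, b=False.
False <=> False evaluates to True.

True


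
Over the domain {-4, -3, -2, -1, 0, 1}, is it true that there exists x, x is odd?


Evaluate the predicate on each element: -4:F, -3:T, -2:F, -1:T, 0:F, 1:T.
Witness x = -3 satisfies the predicate.

T


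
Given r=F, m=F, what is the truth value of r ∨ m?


Disjunction is false only when both operands are false.
Substitute: r=F, m=F.
F ∨ F evaluates to F.

F


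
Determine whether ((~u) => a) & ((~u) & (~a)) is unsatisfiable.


Truth table over {a, u}:
a | u | φ
---------
False | False | False
True | False | False
False | True | False
True | True | False
Every row is false.

Yes, it is a contradiction.


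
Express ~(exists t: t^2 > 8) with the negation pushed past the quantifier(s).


¬(forall x: φ) = exists x: ¬φ, and ¬(exists x: φ) = forall x: ¬φ.
Apply to the existential statement.

forall t: ~(t^2 > 8)


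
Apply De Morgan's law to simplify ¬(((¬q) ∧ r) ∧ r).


De Morgan: the negation of a conjunction is the disjunction of the negations.
Distribute ¬ across ∧, flipping it to ∨, and negate each literal.

(q ∨ (¬r)) ∨ (¬r)


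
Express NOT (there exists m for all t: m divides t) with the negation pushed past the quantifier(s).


Negation flips each quantifier (∀↔∃) and negates the inner predicate.
¬(there exists m for all t: φ) = for all m there exists t: ¬φ.

for all m there exists t: NOT(m divides t)


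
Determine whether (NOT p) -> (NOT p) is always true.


Build the truth table over {p}:
p | φ
-----
F | T
T | T
Every row evaluates to true.

Yes, it is a tautology.


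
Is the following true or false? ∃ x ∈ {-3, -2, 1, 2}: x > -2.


Evaluate the predicate on each element: -3:F, -2:F, 1:T, 2:T.
Witness x = 1 satisfies the predicate.

T


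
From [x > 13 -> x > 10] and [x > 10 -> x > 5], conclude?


Hypothetical syllogism: from (P → Q) and (Q → R), infer (P → R).
Chain the two implications through the shared middle term 'x > 10'.

x > 13 -> x > 5


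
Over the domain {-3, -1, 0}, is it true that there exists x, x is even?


Evaluate the predicate on each element: -3:F, -1:F, 0:T.
Witness x = 0 satisfies the predicate.

T


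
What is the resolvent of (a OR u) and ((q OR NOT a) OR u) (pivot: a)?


The clauses contain complementary literals a and NOTa.
Resolution eliminates this pair and disjoins the remaining literals (merging duplicates).

(u OR q)


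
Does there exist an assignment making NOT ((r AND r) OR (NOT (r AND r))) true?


Check all 2 assignments over {r}:
r | φ
-----
F | F
T | F
No assignment makes the formula true.

Unsatisfiable.


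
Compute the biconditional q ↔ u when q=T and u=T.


Biconditional is true when both operands have the same truth value.
Substitute: q=T, u=T.
T ↔ T evaluates to T.

T


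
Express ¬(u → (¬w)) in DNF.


Step 1: Rewrite implication then negate: ¬(¬u ∨ (¬w)) = u ∧ ¬(¬w).
Step 2: Eliminate any double negations (¬¬X = X).

u ∧ w


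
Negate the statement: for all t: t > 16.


¬(for all x: φ) = there exists x: ¬φ, and ¬(there exists x: φ) = for all x: ¬φ.
Apply to the universal statement.

there exists t: NOT(t > 16)


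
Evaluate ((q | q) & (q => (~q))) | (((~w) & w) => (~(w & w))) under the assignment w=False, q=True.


Substitute w=False, q=True:
q | q = True | True = True
~q = False
q => (~q) = True => False = False
(q | q) & (q => (~q)) = True & False = False
~w = True
(~w) & w = True & False = False
w & w = False & False = False
~(w & w) = True
((~w) & w) => (~(w & w)) = False => True = True
((q | q) & (q => (~q))) | (((~w) & w) => (~(w & w))) = False | True = True

True


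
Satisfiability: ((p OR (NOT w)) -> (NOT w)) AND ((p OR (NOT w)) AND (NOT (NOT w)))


Check all 4 assignments over {p, w}:
p | w | φ
---------
F | F | F
T | F | F
F | T | F
T | T | F
No assignment makes the formula true.

Unsatisfiable.


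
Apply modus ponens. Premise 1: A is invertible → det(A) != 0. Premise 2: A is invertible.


Modus ponens: from (P → Q) and P, infer Q.
P = 'A is invertible' is asserted, and P → Q holds, so Q follows.

det(A) != 0.


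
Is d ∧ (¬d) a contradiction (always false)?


Truth table over {d}:
d | φ
-----
F | F
T | F
Every row is false.

Yes, it is a contradiction.


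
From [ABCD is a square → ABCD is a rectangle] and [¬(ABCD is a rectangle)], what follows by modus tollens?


Modus tollens: from (P → Q) and ¬Q, infer ¬P.
Q = 'ABCD is a rectangle' is denied; since P → Q, P must also fail.

Not (ABCD is a square).


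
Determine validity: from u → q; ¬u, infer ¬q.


This is denying the antecedent (fallacy). There exist truth assignments where the premises are all true but the conclusion is false.

Invalid.


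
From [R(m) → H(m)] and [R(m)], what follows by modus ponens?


Modus ponens: from (P → Q) and P, infer Q.
P = 'R(m)' is asserted, and P → Q holds, so Q follows.

H(m).


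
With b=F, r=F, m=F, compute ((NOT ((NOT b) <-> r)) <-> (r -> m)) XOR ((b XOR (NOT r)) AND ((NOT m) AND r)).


Substitute b=F, r=F, m=F:
… (earlier sub-steps elided)
(NOT b) <-> r = T <-> F = F
NOT ((NOT b) <-> r) = T
r -> m = F -> F = T
(NOT ((NOT b) <-> r)) <-> (r -> m) = T <-> T = T
NOT r = T
b XOR (NOT r) = F XOR T = T
NOT m = T
(NOT m) AND r = T AND F = F
(b XOR (NOT r)) AND ((NOT m) AND r) = T AND F = F
((NOT ((NOT b) <-> r)) <-> (r -> m)) XOR ((b XOR (NOT r)) AND ((NOT m) AND r)) = T XOR F = T

T


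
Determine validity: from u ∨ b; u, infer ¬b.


This is affirming a disjunct (fallacy). There exist truth assignments where the premises are all true but the conclusion is false.

Invalid.


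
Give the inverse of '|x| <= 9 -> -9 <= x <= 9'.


The inverse of (P → Q) is (¬P → ¬Q). It is equivalent to the converse, not to the original.
Here P = '|x| <= 9' and Q = '-9 <= x <= 9'.

If not (|x| <= 9), then not (-9 <= x <= 9).


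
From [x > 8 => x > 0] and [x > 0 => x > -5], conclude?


Hypothetical syllogism: from (P → Q) and (Q → R), infer (P → R).
Chain the two implications through the shared middle term 'x > 0'.

x > 8 => x > -5


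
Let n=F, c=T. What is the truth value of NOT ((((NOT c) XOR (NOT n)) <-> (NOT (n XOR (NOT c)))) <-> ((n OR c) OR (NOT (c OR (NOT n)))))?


Substitute n=F, c=T:
… (earlier sub-steps elided)
n XOR (NOT c) = F XOR F = F
NOT (n XOR (NOT c)) = T
((NOT c) XOR (NOT n)) <-> (NOT (n XOR (NOT c))) = T <-> T = T
n OR c = F OR T = T
NOT n = T
c OR (NOT n) = T OR T = T
NOT (c OR (NOT n)) = F
(n OR c) OR (NOT (c OR (NOT n))) = T OR F = T
(((NOT c) XOR (NOT n)) <-> (NOT (n XOR (NOT c)))) <-> ((n OR c) OR (NOT (c OR (NOT n)))) = T <-> T = T
NOT ((((NOT c) XOR (NOT n)) <-> (NOT (n XOR (NOT c)))) <-> ((n OR c) OR (NOT (c OR (NOT n))))) = F

F


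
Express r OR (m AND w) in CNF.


Step 1: Distribute ∨ over ∧: r ∨ (m ∧ w) = (r ∨ m) ∧ (r ∨ w).

(r OR m) AND (r OR w)


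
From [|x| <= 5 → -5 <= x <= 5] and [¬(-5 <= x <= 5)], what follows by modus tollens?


Modus tollens: from (P → Q) and ¬Q, infer ¬P.
Q = '-5 <= x <= 5' is denied; since P → Q, P must also fail.

Not (|x| <= 5).


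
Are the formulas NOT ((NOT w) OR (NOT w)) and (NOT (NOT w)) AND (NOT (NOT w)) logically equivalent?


Compare truth tables:
w | φ | ψ
---------
F | F | F
T | T | T
The columns φ and ψ agree on every row.

Yes, they are logically equivalent.


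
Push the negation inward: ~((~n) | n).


De Morgan: the negation of a disjunction is the conjunction of the negations.
Distribute ~ across |, flipping it to &, and negate each literal.

n & (~n)


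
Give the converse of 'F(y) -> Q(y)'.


The converse of (P → Q) is (Q → P). It is not in general equivalent to the original.
Here P = 'F(y)' and Q = 'Q(y)'.

If Q(y), then F(y).


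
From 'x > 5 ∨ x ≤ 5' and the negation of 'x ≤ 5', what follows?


Disjunctive syllogism: from (P ∨ Q) and ¬P, infer Q.
One disjunct, 'x ≤ 5', is ruled out; the other must hold.

x > 5


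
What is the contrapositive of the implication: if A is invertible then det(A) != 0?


The contrapositive of (P → Q) is (¬Q → ¬P); it is logically equivalent to the original.
Here P = 'A is invertible' and Q = 'det(A) != 0'.

If not (det(A) != 0), then not (A is invertible).


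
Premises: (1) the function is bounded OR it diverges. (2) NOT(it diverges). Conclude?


Disjunctive syllogism: from (P ∨ Q) and ¬P, infer Q.
One disjunct, 'it diverges', is ruled out; the other must hold.

the function is bounded


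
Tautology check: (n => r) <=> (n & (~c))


Build the truth table over {c, n, r}:
c | n | r | φ
-------------
False | False | False | False
True | False | False | False
False | True | False | False
True | True | False | True
False | False | True | False
True | False | True | False
False | True | True | True
True | True | True | False
Counterexample at row 1: with c=False, n=False, r=False, the formula is False.

No, it is not a tautology.


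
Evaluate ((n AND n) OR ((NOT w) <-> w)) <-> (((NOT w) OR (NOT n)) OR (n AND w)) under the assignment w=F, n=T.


Substitute w=F, n=T:
n AND n = T AND T = T
NOT w = T
(NOT w) <-> w = T <-> F = F
(n AND n) OR ((NOT w) <-> w) = T OR F = T
NOT w = T
NOT n = F
(NOT w) OR (NOT n) = T OR F = T
n AND w = T AND F = F
((NOT w) OR (NOT n)) OR (n AND w) = T OR F = T
((n AND n) OR ((NOT w) <-> w)) <-> (((NOT w) OR (NOT n)) OR (n AND w)) = T <-> T = T

T


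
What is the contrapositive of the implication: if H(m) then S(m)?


The contrapositive of (P → Q) is (¬Q → ¬P); it is logically equivalent to the original.
Here P = 'H(m)' and Q = 'S(m)'.

If not (S(m)), then not (H(m)).


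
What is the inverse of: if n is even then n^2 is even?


The inverse of (P → Q) is (¬P → ¬Q). It is equivalent to the converse, not to the original.
Here P = 'n is even' and Q = 'n^2 is even'.

If not (n is even), then not (n^2 is even).


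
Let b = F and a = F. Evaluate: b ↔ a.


Biconditional is true when both operands have the same truth value.
Substitute: b=F, a=F.
F ↔ F evaluates to T.

T


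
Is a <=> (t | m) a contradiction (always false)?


Truth table over {a, m, t}:
a | m | t | φ
-------------
False | False | False | True
True | False | False | False
False | True | False | False
True | True | False | True
False | False | True | False
True | False | True | True
False | True | True | False
True | True | True | True
Satisfying assignment at row 1: a=False, m=False, t=False gives True.

No, it is not a contradiction.


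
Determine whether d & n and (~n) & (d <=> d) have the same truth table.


Compare truth tables:
d | n | φ | ψ
-------------
False | False | False | True
True | False | False | True
False | True | False | False
True | True | True | False
They differ at row 1 (d=False, n=False): φ=False but ψ=True.

No, they are not logically equivalent.


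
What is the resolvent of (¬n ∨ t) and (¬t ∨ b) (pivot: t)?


The clauses contain complementary literals t and ¬t.
Resolution eliminates this pair and disjoins the remaining literals (merging duplicates).

(¬n ∨ b)


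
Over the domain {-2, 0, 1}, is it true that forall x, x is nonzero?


Evaluate the predicate on each element: -2:True, 0:False, 1:True.
Counterexample x = 0 fails the predicate.

False


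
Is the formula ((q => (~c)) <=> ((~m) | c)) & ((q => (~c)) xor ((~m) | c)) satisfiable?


Check all 8 assignments over {c, m, q}:
c | m | q | φ
-------------
False | False | False | False
True | False | False | False
False | True | False | False
True | True | False | False
False | False | True | False
True | False | True | False
False | True | True | False
True | True | True | False
No assignment makes the formula true.

Unsatisfiable.


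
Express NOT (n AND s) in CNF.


Step 1: Apply De Morgan: ¬(n ∧ s) = ¬n ∨ ¬s.

(NOT n) OR (NOT s)


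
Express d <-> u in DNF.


Step 1: d ↔ u is true exactly when both agree: (d ∧ u) ∨ (¬d ∧ ¬u).

(d AND u) OR ((NOT d) AND (NOT u))


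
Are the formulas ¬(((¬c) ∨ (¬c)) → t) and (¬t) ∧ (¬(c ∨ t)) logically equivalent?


Compare truth tables:
c | t | φ | ψ
-------------
F | F | T | T
T | F | F | F
F | T | F | F
T | T | F | F
The columns φ and ψ agree on every row.

Yes, they are logically equivalent.


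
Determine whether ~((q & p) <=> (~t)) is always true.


Build the truth table over {p, q, t}:
p | q | t | φ
-------------
False | False | False | True
True | False | False | True
False | True | False | True
True | True | False | False
False | False | True | False
True | False | True | False
False | True | True | False
True | True | True | True
Counterexample at row 4: with p=True, q=True, t=False, the formula is False.

No, it is not a tautology.


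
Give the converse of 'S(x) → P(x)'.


The converse of (P → Q) is (Q → P). It is not in general equivalent to the original.
Here P = 'S(x)' and Q = 'P(x)'.

If P(x), then S(x).


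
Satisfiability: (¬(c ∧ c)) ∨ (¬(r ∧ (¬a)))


Search for a satisfying assignment over {a, c, r}.
Try a=F, c=F, r=F: the formula evaluates to T.
A satisfying assignment exists.

Satisfiable.


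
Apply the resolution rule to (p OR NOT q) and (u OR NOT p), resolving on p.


The clauses contain complementary literals p and NOTp.
Resolution eliminates this pair and disjoins the remaining literals (merging duplicates).

(NOT q OR u)


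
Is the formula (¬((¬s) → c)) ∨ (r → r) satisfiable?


Search for a satisfying assignment over {c, r, s}.
Try c=F, r=F, s=F: the formula evaluates to T.
A satisfying assignment exists.

Satisfiable.


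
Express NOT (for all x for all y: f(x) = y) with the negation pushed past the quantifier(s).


Negation flips each quantifier (∀↔∃) and negates the inner predicate.
¬(for all x for all y: φ) = there exists x there exists y: ¬φ.

there exists x there exists y: NOT(f(x) = y)


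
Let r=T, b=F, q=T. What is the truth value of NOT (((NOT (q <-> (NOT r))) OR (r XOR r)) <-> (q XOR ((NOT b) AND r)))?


Substitute r=T, b=F, q=T:
NOT r = F
q <-> (NOT r) = T <-> F = F
NOT (q <-> (NOT r)) = T
r XOR r = T XOR T = F
(NOT (q <-> (NOT r))) OR (r XOR r) = T OR F = T
NOT b = T
(NOT b) AND r = T AND T = T
q XOR ((NOT b) AND r) = T XOR T = F
((NOT (q <-> (NOT r))) OR (r XOR r)) <-> (q XOR ((NOT b) AND r)) = T <-> F = F
NOT (((NOT (q <-> (NOT r))) OR (r XOR r)) <-> (q XOR ((NOT b) AND r))) = T

T


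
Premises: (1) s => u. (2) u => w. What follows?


Hypothetical syllogism: from (P → Q) and (Q → R), infer (P → R).
Chain the two implications through the shared middle term 'u'.

s => w


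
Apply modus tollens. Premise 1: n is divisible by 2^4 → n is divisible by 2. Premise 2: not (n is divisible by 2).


Modus tollens: from (P → Q) and ¬Q, infer ¬P.
Q = 'n is divisible by 2' is denied; since P → Q, P must also fail.

Not (n is divisible by 2^4).


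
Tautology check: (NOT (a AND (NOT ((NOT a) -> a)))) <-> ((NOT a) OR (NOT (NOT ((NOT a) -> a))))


Build the truth table over {a}:
a | φ
-----
F | T
T | T
Every row evaluates to true.

Yes, it is a tautology.


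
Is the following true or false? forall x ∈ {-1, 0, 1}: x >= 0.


Evaluate the predicate on each element: -1:False, 0:True, 1:True.
Counterexample x = -1 fails the predicate.

False


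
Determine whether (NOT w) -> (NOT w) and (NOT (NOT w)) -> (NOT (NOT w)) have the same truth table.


Compare truth tables:
w | φ | ψ
---------
F | T | T
T | T | T
The columns φ and ψ agree on every row.

Yes, they are logically equivalent.


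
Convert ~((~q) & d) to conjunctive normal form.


Step 1: Apply De Morgan: ¬((¬q) ∧ d) = ¬(¬q) ∨ ¬d.
Step 2: Eliminate any double negations (¬¬X = X).

q | (~d)


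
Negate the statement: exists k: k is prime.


¬(forall x: φ) = exists x: ¬φ, and ¬(exists x: φ) = forall x: ¬φ.
Apply to the existential statement.

forall k: ~(k is prime)


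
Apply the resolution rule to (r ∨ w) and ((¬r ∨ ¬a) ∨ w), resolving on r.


The clauses contain complementary literals r and ¬r.
Resolution eliminates this pair and disjoins the remaining literals (merging duplicates).

(w ∨ ¬a)


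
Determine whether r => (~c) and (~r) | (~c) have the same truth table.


Compare truth tables:
c | r | φ | ψ
-------------
False | False | True | True
True | False | True | True
False | True | True | True
True | True | False | False
The columns φ and ψ agree on every row.

Yes, they are logically equivalent.


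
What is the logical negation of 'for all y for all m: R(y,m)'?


Negation flips each quantifier (∀↔∃) and negates the inner predicate.
¬(for all y for all m: φ) = there exists y there exists m: ¬φ.

there exists y there exists m: NOT(R(y,m))


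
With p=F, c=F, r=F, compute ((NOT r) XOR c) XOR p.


Substitute p=F, c=F, r=F:
NOT r = T
(NOT r) XOR c = T XOR F = T
((NOT r) XOR c) XOR p = T XOR F = T

T


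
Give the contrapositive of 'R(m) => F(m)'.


The contrapositive of (P → Q) is (¬Q → ¬P); it is logically equivalent to the original.
Here P = 'R(m)' and Q = 'F(m)'.

If not (F(m)), then not (R(m)).


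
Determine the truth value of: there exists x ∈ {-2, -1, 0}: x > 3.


Evaluate the predicate on each element: -2:F, -1:F, 0:F.
No element satisfies the predicate.

F


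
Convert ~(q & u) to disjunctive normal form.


Step 1: Apply De Morgan: ¬(q ∧ u) = ¬q ∨ ¬u.

(~q) | (~u)


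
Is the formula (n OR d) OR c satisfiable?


Search for a satisfying assignment over {c, d, n}.
Try c=T, d=F, n=F: the formula evaluates to T.
A satisfying assignment exists.

Satisfiable.


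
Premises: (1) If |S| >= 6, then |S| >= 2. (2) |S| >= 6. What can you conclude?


Modus ponens: from (P → Q) and P, infer Q.
P = '|S| >= 6' is asserted, and P → Q holds, so Q follows.

|S| >= 2.


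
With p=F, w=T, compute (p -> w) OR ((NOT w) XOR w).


Substitute p=F, w=T:
p -> w = F -> T = T
NOT w = F
(NOT w) XOR w = F XOR T = T
(p -> w) OR ((NOT w) XOR w) = T OR T = T

T


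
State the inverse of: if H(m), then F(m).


The inverse of (P → Q) is (¬P → ¬Q). It is equivalent to the converse, not to the original.
Here P = 'H(m)' and Q = 'F(m)'.

If not (H(m)), then not (F(m)).


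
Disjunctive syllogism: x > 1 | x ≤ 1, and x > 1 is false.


Disjunctive syllogism: from (P ∨ Q) and ¬P, infer Q.
One disjunct, 'x > 1', is ruled out; the other must hold.

x ≤ 1


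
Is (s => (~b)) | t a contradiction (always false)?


Truth table over {b, s, t}:
b | s | t | φ
-------------
False | False | False | True
True | False | False | True
False | True | False | True
True | True | False | False
False | False | True | True
True | False | True | True
False | True | True | True
True | True | True | True
Satisfying assignment at row 1: b=False, s=False, t=False gives True.

No, it is not a contradiction.


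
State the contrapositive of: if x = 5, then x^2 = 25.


The contrapositive of (P → Q) is (¬Q → ¬P); it is logically equivalent to the original.
Here P = 'x = 5' and Q = 'x^2 = 25'.

If not (x^2 = 25), then not (x = 5).


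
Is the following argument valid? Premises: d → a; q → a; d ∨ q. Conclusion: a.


This matches the form of proof by cases: the conclusion follows in every model of the premises.

Valid.


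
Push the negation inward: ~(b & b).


De Morgan: the negation of a conjunction is the disjunction of the negations.
Distribute ~ across &, flipping it to |, and negate each literal.

(~b) | (~b)


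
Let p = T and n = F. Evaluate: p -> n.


Implication is false only when antecedent is true and consequent is false.
Substitute: p=T, n=F.
T -> F evaluates to F.

F


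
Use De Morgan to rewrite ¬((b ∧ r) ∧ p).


De Morgan: the negation of a conjunction is the disjunction of the negations.
Distribute ¬ across ∧, flipping it to ∨, and negate each literal.

((¬b) ∨ (¬r)) ∨ (¬p)


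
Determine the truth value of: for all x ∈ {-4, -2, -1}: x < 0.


Evaluate the predicate on each element: -4:T, -2:T, -1:T.
Every element satisfies the predicate.

T


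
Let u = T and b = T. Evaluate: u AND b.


Conjunction is true only when both operands are true.
Substitute: u=T, b=T.
T AND T evaluates to T.

T


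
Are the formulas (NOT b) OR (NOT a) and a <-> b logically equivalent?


Compare truth tables:
a | b | φ | ψ
-------------
F | F | T | T
T | F | T | F
F | T | T | F
T | T | F | T
They differ at row 2 (a=T, b=F): φ=T but ψ=F.

No, they are not logically equivalent.


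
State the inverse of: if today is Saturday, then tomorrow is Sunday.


The inverse of (P → Q) is (¬P → ¬Q). It is equivalent to the converse, not to the original.
Here P = 'today is Saturday' and Q = 'tomorrow is Sunday'.

If not (today is Saturday), then not (tomorrow is Sunday).


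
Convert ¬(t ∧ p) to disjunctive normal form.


Step 1: Apply De Morgan: ¬(t ∧ p) = ¬t ∨ ¬p.

(¬t) ∨ (¬p)


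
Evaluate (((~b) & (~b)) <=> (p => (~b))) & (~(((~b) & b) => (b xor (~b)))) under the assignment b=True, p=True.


Substitute b=True, p=True:
… (earlier sub-steps elided)
~b = False
p => (~b) = True => False = False
((~b) & (~b)) <=> (p => (~b)) = False <=> False = True
~b = False
(~b) & b = False & True = False
~b = False
b xor (~b) = True xor False = True
((~b) & b) => (b xor (~b)) = False => True = True
~(((~b) & b) => (b xor (~b))) = False
(((~b) & (~b)) <=> (p => (~b))) & (~(((~b) & b) => (b xor (~b)))) = True & False = False

False


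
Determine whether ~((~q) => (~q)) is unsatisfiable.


Truth table over {q}:
q | φ
-----
False | False
True | False
Every row is false.

Yes, it is a contradiction.


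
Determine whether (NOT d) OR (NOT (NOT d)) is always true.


Build the truth table over {d}:
d | φ
-----
F | T
T | T
Every row evaluates to true.

Yes, it is a tautology.


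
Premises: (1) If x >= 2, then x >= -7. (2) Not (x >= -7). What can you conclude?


Modus tollens: from (P → Q) and ¬Q, infer ¬P.
Q = 'x >= -7' is denied; since P → Q, P must also fail.

Not (x >= 2).


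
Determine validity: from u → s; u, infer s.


This matches the form of modus ponens: the conclusion follows in every model of the premises.

Valid.


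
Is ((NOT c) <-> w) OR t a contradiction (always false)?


Truth table over {c, t, w}:
c | t | w | φ
-------------
F | F | F | F
T | F | F | T
F | T | F | T
T | T | F | T
F | F | T | T
T | F | T | F
F | T | T | T
T | T | T | T
Satisfying assignment at row 2: c=T, t=F, w=F gives T.

No, it is not a contradiction.


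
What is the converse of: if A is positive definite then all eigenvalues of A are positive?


The converse of (P → Q) is (Q → P). It is not in general equivalent to the original.
Here P = 'A is positive definite' and Q = 'all eigenvalues of A are positive'.

If all eigenvalues of A are positive, then A is positive definite.


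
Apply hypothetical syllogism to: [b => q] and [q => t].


Hypothetical syllogism: from (P → Q) and (Q → R), infer (P → R).
Chain the two implications through the shared middle term 'q'.

b => t


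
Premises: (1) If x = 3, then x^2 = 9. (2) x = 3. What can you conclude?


Modus ponens: from (P → Q) and P, infer Q.
P = 'x = 3' is asserted, and P → Q holds, so Q follows.

x^2 = 9.


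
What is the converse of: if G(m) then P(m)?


The converse of (P → Q) is (Q → P). It is not in general equivalent to the original.
Here P = 'G(m)' and Q = 'P(m)'.

If P(m), then G(m).


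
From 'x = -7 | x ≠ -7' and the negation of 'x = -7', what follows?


Disjunctive syllogism: from (P ∨ Q) and ¬P, infer Q.
One disjunct, 'x = -7', is ruled out; the other must hold.

x ≠ -7


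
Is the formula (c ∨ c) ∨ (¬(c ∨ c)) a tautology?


Build the truth table over {c}:
c | φ
-----
F | T
T | T
Every row evaluates to true.

Yes, it is a tautology.


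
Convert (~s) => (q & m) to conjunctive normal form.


Step 1: Rewrite (¬s) → (q ∧ m) as ¬(¬s) ∨ (q ∧ m).
Step 2: Distribute ∨ over ∧.
Step 3: Eliminate any double negations (¬¬X = X).

(s | q) & (s | m)


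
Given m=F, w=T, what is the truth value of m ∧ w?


Conjunction is true only when both operands are true.
Substitute: m=F, w=T.
F ∧ T evaluates to F.

F


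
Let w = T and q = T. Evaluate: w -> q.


Implication is false only when antecedent is true and consequent is false.
Substitute: w=T, q=T.
T -> T evaluates to T.

T


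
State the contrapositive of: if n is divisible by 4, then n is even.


The contrapositive of (P → Q) is (¬Q → ¬P); it is logically equivalent to the original.
Here P = 'n is divisible by 4' and Q = 'n is even'.

If not (n is even), then not (n is divisible by 4).


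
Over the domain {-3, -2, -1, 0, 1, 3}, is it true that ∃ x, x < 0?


Evaluate the predicate on each element: -3:T, -2:T, -1:T, 0:F, 1:F, 3:F.
Witness x = -3 satisfies the predicate.

T


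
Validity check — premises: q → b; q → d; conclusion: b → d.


This is (no valid rule). There exist truth assignments where the premises are all true but the conclusion is false.

Invalid.


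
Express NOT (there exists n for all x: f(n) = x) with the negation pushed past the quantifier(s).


Negation flips each quantifier (∀↔∃) and negates the inner predicate.
¬(there exists n for all x: φ) = for all n there exists x: ¬φ.

for all n there exists x: NOT(f(n) = x)


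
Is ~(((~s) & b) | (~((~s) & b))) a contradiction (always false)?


Truth table over {b, s}:
b | s | φ
---------
False | False | False
True | False | False
False | True | False
True | True | False
Every row is false.

Yes, it is a contradiction.


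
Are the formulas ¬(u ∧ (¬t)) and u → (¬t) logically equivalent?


Compare truth tables:
t | u | φ | ψ
-------------
F | F | T | T
T | F | T | T
F | T | F | T
T | T | T | F
They differ at row 3 (t=F, u=T): φ=F but ψ=T.

No, they are not logically equivalent.


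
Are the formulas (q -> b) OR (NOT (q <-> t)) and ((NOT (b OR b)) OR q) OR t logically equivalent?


Compare truth tables:
b | q | t | φ | ψ
-----------------
F | F | F | T | T
T | F | F | T | F
F | T | F | T | T
T | T | F | T | T
F | F | T | T | T
T | F | T | T | T
F | T | T | F | T
T | T | T | T | T
They differ at row 2 (b=T, q=F, t=F): φ=T but ψ=F.

No, they are not logically equivalent.


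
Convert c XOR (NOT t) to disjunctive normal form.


Step 1: c ⊕ (¬t) is true exactly when they disagree: (c ∧ ¬(¬t)) ∨ (¬c ∧ (¬t)).
Step 2: Eliminate any double negations (¬¬X = X).

(c AND t) OR ((NOT c) AND (NOT t))


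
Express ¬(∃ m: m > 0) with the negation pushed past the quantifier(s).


¬(∀ x: φ) = ∃ x: ¬φ, and ¬(∃ x: φ) = ∀ x: ¬φ.
Apply to the existential statement.

∀ m: ¬(m > 0)


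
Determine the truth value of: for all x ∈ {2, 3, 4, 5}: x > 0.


Evaluate the predicate on each element: 2:T, 3:T, 4:T, 5:T.
Every element satisfies the predicate.

T


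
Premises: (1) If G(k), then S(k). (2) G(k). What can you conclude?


Modus ponens: from (P → Q) and P, infer Q.
P = 'G(k)' is asserted, and P → Q holds, so Q follows.

S(k).


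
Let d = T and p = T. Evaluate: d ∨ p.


Disjunction is false only when both operands are false.
Substitute: d=T, p=T.
T ∨ T evaluates to T.

T


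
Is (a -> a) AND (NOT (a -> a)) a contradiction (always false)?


Truth table over {a}:
a | φ
-----
F | F
T | F
Every row is false.

Yes, it is a contradiction.


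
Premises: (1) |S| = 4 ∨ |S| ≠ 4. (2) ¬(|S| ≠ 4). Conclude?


Disjunctive syllogism: from (P ∨ Q) and ¬P, infer Q.
One disjunct, '|S| ≠ 4', is ruled out; the other must hold.

|S| = 4


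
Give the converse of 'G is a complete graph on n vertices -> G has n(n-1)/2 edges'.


The converse of (P → Q) is (Q → P). It is not in general equivalent to the original.
Here P = 'G is a complete graph on n vertices' and Q = 'G has n(n-1)/2 edges'.

If G has n(n-1)/2 edges, then G is a complete graph on n vertices.


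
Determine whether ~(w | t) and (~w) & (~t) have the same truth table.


Compare truth tables:
t | w | φ | ψ
-------------
False | False | True | True
True | False | False | False
False | True | False | False
True | True | False | False
The columns φ and ψ agree on every row.

Yes, they are logically equivalent.


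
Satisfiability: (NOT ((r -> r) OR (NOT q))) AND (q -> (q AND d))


Check all 8 assignments over {d, q, r}:
d | q | r | φ
-------------
F | F | F | F
T | F | F | F
F | T | F | F
T | T | F | F
F | F | T | F
T | F | T | F
F | T | T | F
T | T | T | F
No assignment makes the formula true.

Unsatisfiable.
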